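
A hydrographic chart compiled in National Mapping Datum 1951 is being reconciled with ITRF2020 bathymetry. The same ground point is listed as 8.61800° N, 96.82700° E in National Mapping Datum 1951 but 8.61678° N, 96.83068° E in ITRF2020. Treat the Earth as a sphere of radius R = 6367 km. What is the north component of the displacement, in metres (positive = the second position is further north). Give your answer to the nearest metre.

ΔN = -136 m

Δφ = 8.61678° − 8.61800° = -0.00122°; Δλ = 96.83068° − 96.82700° = +0.00368°.
1° along a meridian = πR/180 = 111125 m.
ΔN = Δφ × 111125 = -135.6 m; ΔE = Δλ × 111125 × cos(8.61800°) = +0.00368 × 111125 × 0.988709 = 404.3 m.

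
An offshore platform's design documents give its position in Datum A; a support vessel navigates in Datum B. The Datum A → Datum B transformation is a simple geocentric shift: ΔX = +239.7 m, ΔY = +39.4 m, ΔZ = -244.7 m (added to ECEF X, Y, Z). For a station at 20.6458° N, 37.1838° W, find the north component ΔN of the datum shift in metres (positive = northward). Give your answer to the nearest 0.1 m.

At φ = 20.6458°, λ = -37.1838°: sin φ = 0.352590, cos φ = 0.935778, sin λ = -0.604374, cos λ = 0.796701.
ΔN = −sin φ cos λ·ΔX − sin φ sin λ·ΔY + cos φ·ΔZ = −(0.352590)(0.796701)(239.7) − (0.352590)(-0.604374)(39.4) + (0.935778)(-244.7) = -287.92 m.

ΔN = -287.9 m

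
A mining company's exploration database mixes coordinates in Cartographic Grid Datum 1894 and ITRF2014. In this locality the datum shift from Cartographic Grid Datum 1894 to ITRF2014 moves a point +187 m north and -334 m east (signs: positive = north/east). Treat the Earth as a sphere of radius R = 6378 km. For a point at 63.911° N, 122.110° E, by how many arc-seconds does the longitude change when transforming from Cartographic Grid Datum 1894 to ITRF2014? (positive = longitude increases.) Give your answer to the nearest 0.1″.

At latitude 63.911°, cos φ = 0.439767.
One radian of longitude at latitude φ spans R cos φ, so Δλ = ΔE / (R cos φ) = -334.0 / (6378000 × 0.439767) = -1.1908e-04 rad = -24.562″.

Δλ = -24.6″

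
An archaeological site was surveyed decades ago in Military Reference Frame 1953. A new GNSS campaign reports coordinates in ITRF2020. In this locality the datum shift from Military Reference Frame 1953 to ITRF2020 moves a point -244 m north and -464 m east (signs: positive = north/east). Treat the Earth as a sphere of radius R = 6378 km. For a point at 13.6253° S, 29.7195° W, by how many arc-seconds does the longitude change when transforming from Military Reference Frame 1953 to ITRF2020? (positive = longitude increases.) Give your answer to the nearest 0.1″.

Δλ = -15.4″

At latitude -13.6253°, cos φ = 0.971857.
One radian of longitude at latitude φ spans R cos φ, so Δλ = ΔE / (R cos φ) = -464.0 / (6378000 × 0.971857) = -7.4857e-05 rad = -15.440″.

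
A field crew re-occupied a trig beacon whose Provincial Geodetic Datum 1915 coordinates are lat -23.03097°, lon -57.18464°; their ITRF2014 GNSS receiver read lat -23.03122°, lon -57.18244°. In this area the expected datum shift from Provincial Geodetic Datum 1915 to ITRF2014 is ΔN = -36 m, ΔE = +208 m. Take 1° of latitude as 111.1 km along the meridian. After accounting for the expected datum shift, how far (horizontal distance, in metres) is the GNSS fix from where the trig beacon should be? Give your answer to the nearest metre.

Observed coordinate differences: Δφ = -0.00025°, Δλ = +0.00220°.
Converting to metres (1° lat = 111100 m, cos φ = 0.920294): observed ΔN = -27.8 m, observed ΔE = 224.9 m.
Subtracting the expected shift leaves a residual of -27.8 − (-36) = 8.2 m north and 224.9 − (208) = 16.9 m east.
Residual distance = √(8.2² + 16.9²) = 18.8 m.

19 m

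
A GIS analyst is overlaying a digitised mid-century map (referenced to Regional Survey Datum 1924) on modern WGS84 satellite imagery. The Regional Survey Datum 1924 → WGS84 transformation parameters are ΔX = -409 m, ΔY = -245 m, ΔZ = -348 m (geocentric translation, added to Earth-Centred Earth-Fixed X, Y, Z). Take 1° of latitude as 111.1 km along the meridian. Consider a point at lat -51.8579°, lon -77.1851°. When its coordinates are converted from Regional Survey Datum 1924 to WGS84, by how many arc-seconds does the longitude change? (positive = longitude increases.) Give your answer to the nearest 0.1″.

sin φ = -0.786481, cos φ = 0.617614, sin λ = -0.975092, cos λ = 0.221802.
East component: ΔE = −sin λ·ΔX + cos λ·ΔY = −(-0.975092)(-409) + (0.221802)(-245) = -453.15 m.
1° of latitude spans 111100 m; at latitude φ, 1° of longitude spans that × cos φ = 68616.9 m, so Δλ = -453.15 / 68616.9 × 3600 = -23.775″.

Δλ = -23.8″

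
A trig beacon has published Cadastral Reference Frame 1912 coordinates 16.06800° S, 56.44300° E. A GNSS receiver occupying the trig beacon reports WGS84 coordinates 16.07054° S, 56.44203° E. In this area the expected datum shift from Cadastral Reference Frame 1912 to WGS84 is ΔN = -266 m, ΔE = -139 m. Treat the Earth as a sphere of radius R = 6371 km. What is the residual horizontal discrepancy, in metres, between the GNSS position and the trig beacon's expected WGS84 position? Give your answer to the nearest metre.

39 m

Observed coordinate differences: Δφ = -0.00254°, Δλ = -0.00097°.
Converting to metres (1° lat = 111195 m, cos φ = 0.960934): observed ΔN = -282.4 m, observed ΔE = -103.6 m.
Subtracting the expected shift leaves a residual of -282.4 − (-266) = -16.4 m north and -103.6 − (-139) = 35.4 m east.
Residual distance = √((-16.4)² + 35.4²) = 39.0 m.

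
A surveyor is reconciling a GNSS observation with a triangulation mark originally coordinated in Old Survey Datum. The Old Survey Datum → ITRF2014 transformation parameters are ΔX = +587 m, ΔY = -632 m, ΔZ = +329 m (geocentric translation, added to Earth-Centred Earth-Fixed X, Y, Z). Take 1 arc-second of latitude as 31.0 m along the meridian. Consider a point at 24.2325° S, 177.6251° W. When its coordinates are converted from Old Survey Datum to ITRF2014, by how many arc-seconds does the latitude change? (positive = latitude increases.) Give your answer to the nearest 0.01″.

Δφ = 2.26″

sin φ = -0.410440, cos φ = 0.911887, sin λ = -0.041438, cos λ = -0.999141.
North component: ΔN = −sin φ cos λ·ΔX − sin φ sin λ·ΔY + cos φ·ΔZ = −(-0.410440)(-0.999141)(587) − (-0.410440)(-0.041438)(-632) + (0.911887)(329) = 70.04 m.
1° of latitude spans 3600 × 31.00 = 111600 m, so Δφ = 70.04 / 111600 × 3600 = 2.259″.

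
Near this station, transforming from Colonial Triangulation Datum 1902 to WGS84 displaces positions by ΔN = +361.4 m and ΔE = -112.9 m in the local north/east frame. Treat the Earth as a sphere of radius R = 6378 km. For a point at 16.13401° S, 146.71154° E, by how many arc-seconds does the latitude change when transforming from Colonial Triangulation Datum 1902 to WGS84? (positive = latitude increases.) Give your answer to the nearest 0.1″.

On a sphere of radius R, 1 rad of latitude = R, so Δφ = ΔN / R = 361.4 / 6378000 = 5.6664e-05 rad = 11.688″.

Δφ = 11.7″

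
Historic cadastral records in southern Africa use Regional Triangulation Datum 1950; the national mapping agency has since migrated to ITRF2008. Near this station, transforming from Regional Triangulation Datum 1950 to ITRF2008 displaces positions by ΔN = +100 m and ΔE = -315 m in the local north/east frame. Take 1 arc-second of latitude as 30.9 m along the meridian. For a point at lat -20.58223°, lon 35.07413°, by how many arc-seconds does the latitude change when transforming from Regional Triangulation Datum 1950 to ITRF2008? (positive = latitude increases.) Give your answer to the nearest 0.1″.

1″ of latitude = 30.90 m, so Δφ = 100.0 / 30.90 = 3.236″.

Δφ = 3.2″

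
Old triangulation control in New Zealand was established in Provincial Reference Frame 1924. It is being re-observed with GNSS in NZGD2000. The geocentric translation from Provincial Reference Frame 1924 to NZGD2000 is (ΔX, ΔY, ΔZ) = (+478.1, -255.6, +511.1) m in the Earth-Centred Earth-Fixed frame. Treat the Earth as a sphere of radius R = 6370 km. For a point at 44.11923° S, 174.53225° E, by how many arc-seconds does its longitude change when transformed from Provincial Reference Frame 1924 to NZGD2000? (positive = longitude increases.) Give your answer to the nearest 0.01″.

Δλ = 9.42″

sin φ = -0.696154, cos φ = 0.717893, sin λ = 0.095285, cos λ = -0.995450.
East component: ΔE = −sin λ·ΔX + cos λ·ΔY = −(0.095285)(478.1) + (-0.995450)(-255.6) = 208.88 m.
1° of latitude spans πR/180 = 111177 m; at latitude φ, 1° of longitude spans that × cos φ = 79813.5 m, so Δλ = 208.88 / 79813.5 × 3600 = 9.422″.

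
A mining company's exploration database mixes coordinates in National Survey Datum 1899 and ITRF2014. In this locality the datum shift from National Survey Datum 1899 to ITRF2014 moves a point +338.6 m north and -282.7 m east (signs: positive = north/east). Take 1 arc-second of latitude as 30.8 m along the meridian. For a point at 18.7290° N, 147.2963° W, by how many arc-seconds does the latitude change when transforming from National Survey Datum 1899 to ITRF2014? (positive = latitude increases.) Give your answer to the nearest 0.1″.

1″ of latitude = 30.80 m, so Δφ = 338.6 / 30.80 = 10.994″.

Δφ = 11.0″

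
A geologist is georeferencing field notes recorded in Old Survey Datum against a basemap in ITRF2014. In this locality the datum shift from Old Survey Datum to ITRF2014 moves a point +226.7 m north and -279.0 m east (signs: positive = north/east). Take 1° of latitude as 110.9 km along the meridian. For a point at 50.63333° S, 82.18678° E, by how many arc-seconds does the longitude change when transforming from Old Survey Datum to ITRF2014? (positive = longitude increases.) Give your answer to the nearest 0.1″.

Δλ = -14.3″

At latitude -50.63333°, cos φ = 0.634281.
1° of longitude at this latitude = 110.9 × cos φ = 70.34 km, so Δλ = -279.0 / 70341.8 = -0.0039663° = -14.279″.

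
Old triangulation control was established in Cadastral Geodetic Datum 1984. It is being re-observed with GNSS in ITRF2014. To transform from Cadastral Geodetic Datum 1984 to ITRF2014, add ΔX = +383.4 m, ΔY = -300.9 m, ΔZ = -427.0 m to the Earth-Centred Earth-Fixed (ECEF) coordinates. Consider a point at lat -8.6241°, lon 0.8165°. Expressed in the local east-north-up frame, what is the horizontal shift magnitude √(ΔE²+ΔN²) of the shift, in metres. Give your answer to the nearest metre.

The local east axis at (φ, λ) is (−sin λ, cos λ, 0), so ΔE = −sin(0.8165°)·383.4 + cos(0.8165°)·(-300.9) = -306.33 m.
The local north axis is (−sin φ cos λ, −sin φ sin λ, cos φ), giving ΔN = 57.485 − 0.643 − 422.172 = -365.33 m.
Horizontal magnitude = √(ΔE² + ΔN²) = √((-306.33)² + (-365.33)²) = 476.77 m.

477 m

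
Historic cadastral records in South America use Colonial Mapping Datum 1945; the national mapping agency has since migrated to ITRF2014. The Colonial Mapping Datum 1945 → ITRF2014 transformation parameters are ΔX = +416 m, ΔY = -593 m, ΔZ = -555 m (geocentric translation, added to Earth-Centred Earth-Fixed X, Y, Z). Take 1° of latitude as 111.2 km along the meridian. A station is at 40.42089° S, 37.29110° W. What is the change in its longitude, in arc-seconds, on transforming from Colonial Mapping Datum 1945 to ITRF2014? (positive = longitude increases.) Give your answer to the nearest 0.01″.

Δλ = -9.34″

sin φ = -0.648398, cos φ = 0.761302, sin λ = -0.605865, cos λ = 0.795568.
East component: ΔE = −sin λ·ΔX + cos λ·ΔY = −(-0.605865)(416) + (0.795568)(-593) = -219.73 m.
1° of latitude spans 111200 m; at latitude φ, 1° of longitude spans that × cos φ = 84656.8 m, so Δλ = -219.73 / 84656.8 × 3600 = -9.344″.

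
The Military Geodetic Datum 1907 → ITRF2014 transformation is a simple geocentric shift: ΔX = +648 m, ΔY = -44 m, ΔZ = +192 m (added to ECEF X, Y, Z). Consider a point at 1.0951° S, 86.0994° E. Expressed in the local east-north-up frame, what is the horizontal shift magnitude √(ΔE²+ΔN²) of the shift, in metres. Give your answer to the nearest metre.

At φ = -1.0951°, λ = 86.0994°: sin φ = -0.019112, cos φ = 0.999817, sin λ = 0.997684, cos λ = 0.068026.
ΔE = −sin λ·ΔX + cos λ·ΔY = −(0.997684)·(648) + (0.068026)·(-44) = -649.49 m.
ΔN = −sin φ cos λ·ΔX − sin φ sin λ·ΔY + cos φ·ΔZ = −(-0.019112)(0.068026)(648) − (-0.019112)(0.997684)(-44) + (0.999817)(192) = 191.97 m.
Horizontal magnitude = √(ΔE² + ΔN²) = √((-649.49)² + 191.97²) = 677.27 m.

677 m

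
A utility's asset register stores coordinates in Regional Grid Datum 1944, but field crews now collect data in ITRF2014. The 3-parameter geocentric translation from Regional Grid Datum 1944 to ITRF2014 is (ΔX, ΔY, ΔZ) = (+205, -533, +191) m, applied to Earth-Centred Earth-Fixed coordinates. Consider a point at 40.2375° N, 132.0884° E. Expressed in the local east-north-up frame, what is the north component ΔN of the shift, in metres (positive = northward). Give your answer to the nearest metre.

At φ = 40.2375°, λ = 132.0884°: sin φ = 0.645957, cos φ = 0.763373, sin λ = 0.742112, cos λ = -0.670276.
ΔN = −sin φ cos λ·ΔX − sin φ sin λ·ΔY + cos φ·ΔZ = −(0.645957)(-0.670276)(205) − (0.645957)(0.742112)(-533) + (0.763373)(191) = 490.07 m.

ΔN = 490 m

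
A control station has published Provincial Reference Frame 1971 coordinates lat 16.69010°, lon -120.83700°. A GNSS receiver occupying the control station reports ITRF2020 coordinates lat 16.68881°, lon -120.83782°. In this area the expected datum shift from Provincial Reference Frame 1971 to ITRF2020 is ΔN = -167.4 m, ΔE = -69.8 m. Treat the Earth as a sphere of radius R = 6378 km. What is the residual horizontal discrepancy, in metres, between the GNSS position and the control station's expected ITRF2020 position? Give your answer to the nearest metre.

30 m

Observed coordinate differences: Δφ = -0.00129°, Δλ = -0.00082°.
Converting to metres (1° lat = 111317 m, cos φ = 0.957872): observed ΔN = -143.6 m, observed ΔE = -87.4 m.
Subtracting the expected shift leaves a residual of -143.6 − (-167.4) = 23.8 m north and -87.4 − (-69.8) = -17.6 m east.
Residual distance = √(23.8² + (-17.6)²) = 29.6 m.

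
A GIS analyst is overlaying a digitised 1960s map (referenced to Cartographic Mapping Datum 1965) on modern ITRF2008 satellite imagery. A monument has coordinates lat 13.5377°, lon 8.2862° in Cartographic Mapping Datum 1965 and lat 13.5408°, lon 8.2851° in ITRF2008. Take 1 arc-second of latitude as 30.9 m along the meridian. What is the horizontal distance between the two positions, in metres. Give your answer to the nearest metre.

365 m

Δφ = 13.5408° − 13.5377° = +0.0031°; Δλ = 8.2851° − 8.2862° = -0.0011°.
1° of latitude = 3600 × 30.90 = 111240 m.
ΔN = Δφ × 111240 = 344.8 m; ΔE = Δλ × 111240 × cos(13.5377°) = -0.0011 × 111240 × 0.972216 = -119.0 m.
Distance = √(ΔE² + ΔN²) = √((-119.0)² + 344.8²) = 364.8 m.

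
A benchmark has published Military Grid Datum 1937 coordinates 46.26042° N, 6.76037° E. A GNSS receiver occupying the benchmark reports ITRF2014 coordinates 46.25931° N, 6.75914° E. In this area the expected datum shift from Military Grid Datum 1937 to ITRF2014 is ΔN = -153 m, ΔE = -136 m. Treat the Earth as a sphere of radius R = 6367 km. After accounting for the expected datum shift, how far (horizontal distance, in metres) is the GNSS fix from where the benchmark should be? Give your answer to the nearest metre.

51 m

Observed coordinate differences: Δφ = -0.00111°, Δλ = -0.00123°.
Converting to metres (1° lat = 111125 m, cos φ = 0.691382): observed ΔN = -123.3 m, observed ΔE = -94.5 m.
Subtracting the expected shift leaves a residual of -123.3 − (-153) = 29.7 m north and -94.5 − (-136) = 41.5 m east.
Residual distance = √(29.7² + 41.5²) = 51.0 m.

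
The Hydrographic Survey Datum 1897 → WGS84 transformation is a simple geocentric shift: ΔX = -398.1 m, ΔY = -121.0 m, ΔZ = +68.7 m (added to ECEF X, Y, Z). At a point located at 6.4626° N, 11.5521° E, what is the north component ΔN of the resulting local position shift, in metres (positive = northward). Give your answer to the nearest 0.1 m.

ΔN = 114.9 m

At φ = 6.4626°, λ = 11.5521°: sin φ = 0.112555, cos φ = 0.993646, sin λ = 0.200259, cos λ = 0.979743.
ΔN = −sin φ cos λ·ΔX − sin φ sin λ·ΔY + cos φ·ΔZ = −(0.112555)(0.979743)(-398.1) − (0.112555)(0.200259)(-121.0) + (0.993646)(68.7) = 114.89 m.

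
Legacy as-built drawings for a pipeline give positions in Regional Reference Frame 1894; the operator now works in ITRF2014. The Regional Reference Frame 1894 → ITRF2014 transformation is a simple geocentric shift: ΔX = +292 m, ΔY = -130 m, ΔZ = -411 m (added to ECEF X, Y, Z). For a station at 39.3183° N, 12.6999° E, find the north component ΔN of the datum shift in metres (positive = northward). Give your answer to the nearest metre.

The local north axis is (−sin φ cos λ, −sin φ sin λ, cos φ), giving ΔN = -180.493 + 18.109 − 317.965 = -480.35 m.

ΔN = -480 m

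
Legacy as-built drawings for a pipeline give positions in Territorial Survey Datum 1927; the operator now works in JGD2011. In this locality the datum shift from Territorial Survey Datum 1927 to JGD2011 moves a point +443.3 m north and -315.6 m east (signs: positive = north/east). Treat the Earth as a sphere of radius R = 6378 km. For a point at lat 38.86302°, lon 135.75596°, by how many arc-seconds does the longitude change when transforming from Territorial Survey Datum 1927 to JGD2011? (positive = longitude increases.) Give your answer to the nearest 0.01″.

At latitude 38.86302°, cos φ = 0.778648.
One radian of longitude at latitude φ spans R cos φ, so Δλ = ΔE / (R cos φ) = -315.6 / (6378000 × 0.778648) = -6.3549e-05 rad = -13.108″.

Δλ = -13.11″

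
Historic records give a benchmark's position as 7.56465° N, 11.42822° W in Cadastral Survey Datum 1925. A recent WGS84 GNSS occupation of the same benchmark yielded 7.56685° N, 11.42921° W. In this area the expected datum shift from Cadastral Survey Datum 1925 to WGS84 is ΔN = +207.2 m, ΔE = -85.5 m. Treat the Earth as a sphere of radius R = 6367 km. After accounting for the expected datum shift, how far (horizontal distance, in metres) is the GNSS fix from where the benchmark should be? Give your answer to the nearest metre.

Observed coordinate differences: Δφ = +0.00220°, Δλ = -0.00099°.
Converting to metres (1° lat = 111125 m, cos φ = 0.991297): observed ΔN = 244.5 m, observed ΔE = -109.1 m.
Subtracting the expected shift leaves a residual of 244.5 − (207.2) = 37.3 m north and -109.1 − (-85.5) = -23.6 m east.
Residual distance = √(37.3² + (-23.6)²) = 44.1 m.

44 m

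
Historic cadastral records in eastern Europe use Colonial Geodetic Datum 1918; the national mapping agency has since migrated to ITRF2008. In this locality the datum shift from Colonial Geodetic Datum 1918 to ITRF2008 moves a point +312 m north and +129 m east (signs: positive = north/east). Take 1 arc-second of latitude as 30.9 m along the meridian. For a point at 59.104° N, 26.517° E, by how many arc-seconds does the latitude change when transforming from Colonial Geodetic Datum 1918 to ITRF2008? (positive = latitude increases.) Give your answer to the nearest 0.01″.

Δφ = 10.10″

1″ of latitude = 30.90 m, so Δφ = 312.0 / 30.90 = 10.097″.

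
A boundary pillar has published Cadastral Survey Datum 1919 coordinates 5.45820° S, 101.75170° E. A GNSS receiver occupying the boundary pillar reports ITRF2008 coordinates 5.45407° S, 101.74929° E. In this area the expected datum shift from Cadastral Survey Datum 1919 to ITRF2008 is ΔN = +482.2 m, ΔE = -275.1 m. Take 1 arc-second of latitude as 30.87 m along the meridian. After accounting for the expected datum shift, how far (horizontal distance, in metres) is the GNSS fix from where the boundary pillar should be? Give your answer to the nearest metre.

25 m

Observed coordinate differences: Δφ = +0.00413°, Δλ = -0.00241°.
Converting to metres (1° lat = 111132 m, cos φ = 0.995466): observed ΔN = 459.0 m, observed ΔE = -266.6 m.
Subtracting the expected shift leaves a residual of 459.0 − (482.2) = -23.2 m north and -266.6 − (-275.1) = 8.5 m east.
Residual distance = √((-23.2)² + 8.5²) = 24.7 m.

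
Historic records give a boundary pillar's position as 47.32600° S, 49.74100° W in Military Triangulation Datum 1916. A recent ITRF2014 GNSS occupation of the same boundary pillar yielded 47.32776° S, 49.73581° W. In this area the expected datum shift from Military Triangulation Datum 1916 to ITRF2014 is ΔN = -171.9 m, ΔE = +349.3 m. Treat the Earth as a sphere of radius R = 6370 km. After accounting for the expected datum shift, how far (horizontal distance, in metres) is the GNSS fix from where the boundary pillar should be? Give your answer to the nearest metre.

48 m

Observed coordinate differences: Δφ = -0.00176°, Δλ = +0.00519°.
Converting to metres (1° lat = 111177 m, cos φ = 0.677826): observed ΔN = -195.7 m, observed ΔE = 391.1 m.
Subtracting the expected shift leaves a residual of -195.7 − (-171.9) = -23.8 m north and 391.1 − (349.3) = 41.8 m east.
Residual distance = √((-23.8)² + 41.8²) = 48.1 m.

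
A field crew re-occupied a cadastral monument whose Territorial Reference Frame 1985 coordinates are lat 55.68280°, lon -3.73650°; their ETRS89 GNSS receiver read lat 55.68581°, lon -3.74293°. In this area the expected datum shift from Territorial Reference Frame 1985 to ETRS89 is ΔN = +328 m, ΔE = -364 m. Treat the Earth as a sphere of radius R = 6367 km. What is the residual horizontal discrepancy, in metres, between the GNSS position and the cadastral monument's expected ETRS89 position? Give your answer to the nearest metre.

Observed coordinate differences: Δφ = +0.00301°, Δλ = -0.00643°.
Converting to metres (1° lat = 111125 m, cos φ = 0.563774): observed ΔN = 334.5 m, observed ΔE = -402.8 m.
Subtracting the expected shift leaves a residual of 334.5 − (328) = 6.5 m north and -402.8 − (-364) = -38.8 m east.
Residual distance = √(6.5² + (-38.8)²) = 39.4 m.

39 m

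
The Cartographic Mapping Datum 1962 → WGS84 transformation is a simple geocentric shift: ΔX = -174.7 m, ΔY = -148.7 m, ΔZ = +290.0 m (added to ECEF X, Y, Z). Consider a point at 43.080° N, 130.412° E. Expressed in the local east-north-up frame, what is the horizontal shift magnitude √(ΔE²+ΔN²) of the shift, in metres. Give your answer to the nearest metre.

312 m

At φ = 43.080°, λ = 130.412°: sin φ = 0.683019, cos φ = 0.730401, sin λ = 0.761403, cos λ = -0.648279.
ΔE = −sin λ·ΔX + cos λ·ΔY = −(0.761403)·(-174.7) + (-0.648279)·(-148.7) = 229.42 m.
ΔN = −sin φ cos λ·ΔX − sin φ sin λ·ΔY + cos φ·ΔZ = −(0.683019)(-0.648279)(-174.7) − (0.683019)(0.761403)(-148.7) + (0.730401)(290.0) = 211.79 m.
Horizontal magnitude = √(ΔE² + ΔN²) = √(229.42² + 211.79²) = 312.23 m.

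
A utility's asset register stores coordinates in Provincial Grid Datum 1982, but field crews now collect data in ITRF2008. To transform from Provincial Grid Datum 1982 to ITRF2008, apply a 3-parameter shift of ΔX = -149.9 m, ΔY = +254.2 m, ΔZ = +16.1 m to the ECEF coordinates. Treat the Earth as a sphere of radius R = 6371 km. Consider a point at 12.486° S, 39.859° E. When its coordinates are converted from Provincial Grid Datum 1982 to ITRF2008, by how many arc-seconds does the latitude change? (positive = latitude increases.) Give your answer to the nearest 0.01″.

Δφ = 0.84″

sin φ = -0.216201, cos φ = 0.976349, sin λ = 0.640900, cos λ = 0.767624.
North component: ΔN = −sin φ cos λ·ΔX − sin φ sin λ·ΔY + cos φ·ΔZ = −(-0.216201)(0.767624)(-149.9) − (-0.216201)(0.640900)(254.2) + (0.976349)(16.1) = 26.06 m.
1° of latitude spans πR/180 = 111195 m, so Δφ = 26.06 / 111195 × 3600 = 0.844″.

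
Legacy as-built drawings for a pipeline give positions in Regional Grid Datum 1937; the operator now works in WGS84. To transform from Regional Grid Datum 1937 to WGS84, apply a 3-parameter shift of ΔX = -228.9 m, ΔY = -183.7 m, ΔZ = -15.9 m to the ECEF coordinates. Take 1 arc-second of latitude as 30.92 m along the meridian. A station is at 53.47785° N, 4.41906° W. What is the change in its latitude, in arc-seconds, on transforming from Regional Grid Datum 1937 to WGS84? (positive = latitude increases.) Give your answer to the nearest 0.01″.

Δφ = 5.26″

sin φ = 0.803627, cos φ = 0.595134, sin λ = -0.077051, cos λ = 0.997027.
North component: ΔN = −sin φ cos λ·ΔX − sin φ sin λ·ΔY + cos φ·ΔZ = −(0.803627)(0.997027)(-228.9) − (0.803627)(-0.077051)(-183.7) + (0.595134)(-15.9) = 162.57 m.
1° of latitude spans 3600 × 30.92 = 111312 m, so Δφ = 162.57 / 111312 × 3600 = 5.258″.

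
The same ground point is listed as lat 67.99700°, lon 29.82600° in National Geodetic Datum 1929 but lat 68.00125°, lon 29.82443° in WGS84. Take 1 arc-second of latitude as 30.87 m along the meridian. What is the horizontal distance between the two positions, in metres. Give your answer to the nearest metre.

Δφ = 68.00125° − 67.99700° = +0.00425°; Δλ = 29.82443° − 29.82600° = -0.00157°.
1° of latitude = 3600 × 30.87 = 111132 m.
ΔN = Δφ × 111132 = 472.3 m; ΔE = Δλ × 111132 × cos(67.99700°) = -0.00157 × 111132 × 0.374655 = -65.4 m.
Distance = √(ΔE² + ΔN²) = √((-65.4)² + 472.3²) = 476.8 m.

477 m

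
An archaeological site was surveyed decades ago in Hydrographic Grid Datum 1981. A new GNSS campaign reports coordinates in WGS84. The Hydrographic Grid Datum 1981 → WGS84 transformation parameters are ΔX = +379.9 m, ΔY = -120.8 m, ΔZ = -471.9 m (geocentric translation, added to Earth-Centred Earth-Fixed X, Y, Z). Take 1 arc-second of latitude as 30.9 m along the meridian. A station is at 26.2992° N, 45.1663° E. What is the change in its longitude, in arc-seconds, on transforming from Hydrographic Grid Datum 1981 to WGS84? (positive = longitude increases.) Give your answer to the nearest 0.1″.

sin φ = 0.443059, cos φ = 0.896493, sin λ = 0.709156, cos λ = 0.705051.
East component: ΔE = −sin λ·ΔX + cos λ·ΔY = −(0.709156)(379.9) + (0.705051)(-120.8) = -354.58 m.
1° of latitude spans 3600 × 30.90 = 111240 m; at latitude φ, 1° of longitude spans that × cos φ = 99725.8 m, so Δλ = -354.58 / 99725.8 × 3600 = -12.800″.

Δλ = -12.8″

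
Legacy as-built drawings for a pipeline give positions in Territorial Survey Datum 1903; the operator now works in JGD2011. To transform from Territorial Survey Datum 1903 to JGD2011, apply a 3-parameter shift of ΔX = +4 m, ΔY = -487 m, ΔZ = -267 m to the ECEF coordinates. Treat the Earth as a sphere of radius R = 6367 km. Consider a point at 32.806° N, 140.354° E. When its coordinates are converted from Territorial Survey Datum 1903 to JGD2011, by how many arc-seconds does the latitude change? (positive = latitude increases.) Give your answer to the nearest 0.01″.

sin φ = 0.541796, cos φ = 0.840510, sin λ = 0.638042, cos λ = -0.770001.
North component: ΔN = −sin φ cos λ·ΔX − sin φ sin λ·ΔY + cos φ·ΔZ = −(0.541796)(-0.770001)(4) − (0.541796)(0.638042)(-487) + (0.840510)(-267) = -54.40 m.
1° of latitude spans πR/180 = 111125 m, so Δφ = -54.40 / 111125 × 3600 = -1.762″.

Δφ = -1.76″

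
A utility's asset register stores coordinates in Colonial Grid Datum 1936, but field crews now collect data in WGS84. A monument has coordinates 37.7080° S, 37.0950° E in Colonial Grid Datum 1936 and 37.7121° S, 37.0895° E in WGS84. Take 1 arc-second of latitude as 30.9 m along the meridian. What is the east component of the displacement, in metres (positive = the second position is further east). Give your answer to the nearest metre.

Δφ = -37.7121° − -37.7080° = -0.0041°; Δλ = 37.0895° − 37.0950° = -0.0055°.
1° of latitude = 3600 × 30.90 = 111240 m.
ΔN = Δφ × 111240 = -456.1 m; ΔE = Δλ × 111240 × cos(-37.7080°) = -0.0055 × 111240 × 0.791138 = -484.0 m.

ΔE = -484 m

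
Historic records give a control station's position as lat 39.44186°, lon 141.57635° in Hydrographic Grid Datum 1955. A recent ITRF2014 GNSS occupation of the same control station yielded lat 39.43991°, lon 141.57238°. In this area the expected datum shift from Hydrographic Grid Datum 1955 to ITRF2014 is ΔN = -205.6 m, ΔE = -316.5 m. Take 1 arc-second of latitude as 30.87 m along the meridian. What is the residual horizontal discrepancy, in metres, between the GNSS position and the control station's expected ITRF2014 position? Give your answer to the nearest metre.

Observed coordinate differences: Δφ = -0.00195°, Δλ = -0.00397°.
Converting to metres (1° lat = 111132 m, cos φ = 0.772270): observed ΔN = -216.7 m, observed ΔE = -340.7 m.
Subtracting the expected shift leaves a residual of -216.7 − (-205.6) = -11.1 m north and -340.7 − (-316.5) = -24.2 m east.
Residual distance = √((-11.1)² + (-24.2)²) = 26.6 m.

27 m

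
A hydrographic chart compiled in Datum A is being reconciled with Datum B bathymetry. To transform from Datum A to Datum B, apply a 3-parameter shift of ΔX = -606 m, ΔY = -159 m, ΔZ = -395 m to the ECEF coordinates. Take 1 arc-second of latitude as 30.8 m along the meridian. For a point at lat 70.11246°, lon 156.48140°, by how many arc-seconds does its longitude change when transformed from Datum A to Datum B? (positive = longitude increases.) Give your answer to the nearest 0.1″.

sin φ = 0.940362, cos φ = 0.340175, sin λ = 0.399047, cos λ = -0.916931.
East component: ΔE = −sin λ·ΔX + cos λ·ΔY = −(0.399047)(-606) + (-0.916931)(-159) = 387.61 m.
1° of latitude spans 3600 × 30.80 = 110880 m; at latitude φ, 1° of longitude spans that × cos φ = 37718.6 m, so Δλ = 387.61 / 37718.6 × 3600 = 36.995″.

Δλ = 37.0″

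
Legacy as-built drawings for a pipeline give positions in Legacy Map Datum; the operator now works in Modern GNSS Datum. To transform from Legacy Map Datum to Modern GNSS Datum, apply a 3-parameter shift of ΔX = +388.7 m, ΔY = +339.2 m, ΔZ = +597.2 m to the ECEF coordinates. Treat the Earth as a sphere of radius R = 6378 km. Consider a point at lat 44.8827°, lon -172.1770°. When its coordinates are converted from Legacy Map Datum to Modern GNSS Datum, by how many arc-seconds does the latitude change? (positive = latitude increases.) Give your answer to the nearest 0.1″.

sin φ = 0.705658, cos φ = 0.708553, sin λ = -0.136113, cos λ = -0.990693.
North component: ΔN = −sin φ cos λ·ΔX − sin φ sin λ·ΔY + cos φ·ΔZ = −(0.705658)(-0.990693)(388.7) − (0.705658)(-0.136113)(339.2) + (0.708553)(597.2) = 727.46 m.
1° of latitude spans πR/180 = 111317 m, so Δφ = 727.46 / 111317 × 3600 = 23.526″.

Δφ = 23.5″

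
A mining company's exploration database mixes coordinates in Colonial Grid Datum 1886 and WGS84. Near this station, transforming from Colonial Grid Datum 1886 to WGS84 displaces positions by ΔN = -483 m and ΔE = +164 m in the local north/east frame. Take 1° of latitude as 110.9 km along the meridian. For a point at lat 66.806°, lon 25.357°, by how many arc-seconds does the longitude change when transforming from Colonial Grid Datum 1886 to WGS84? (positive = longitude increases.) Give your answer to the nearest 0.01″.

Δλ = 13.52″

At latitude 66.806°, cos φ = 0.393846.
1° of longitude at this latitude = 110.9 × cos φ = 43.68 km, so Δλ = 164.0 / 43677.5 = 0.0037548° = 13.517″.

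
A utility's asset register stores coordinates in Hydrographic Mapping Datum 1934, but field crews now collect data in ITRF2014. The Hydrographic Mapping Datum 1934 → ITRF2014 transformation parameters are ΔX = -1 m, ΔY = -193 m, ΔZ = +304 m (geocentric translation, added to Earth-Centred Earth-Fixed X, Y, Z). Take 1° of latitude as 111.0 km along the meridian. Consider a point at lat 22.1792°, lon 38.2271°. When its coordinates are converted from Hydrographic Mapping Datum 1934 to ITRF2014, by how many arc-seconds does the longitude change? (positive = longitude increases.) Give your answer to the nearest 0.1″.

sin φ = 0.377505, cos φ = 0.926008, sin λ = 0.618780, cos λ = 0.785564.
East component: ΔE = −sin λ·ΔX + cos λ·ΔY = −(0.618780)(-1) + (0.785564)(-193) = -151.00 m.
1° of latitude spans 111000 m; at latitude φ, 1° of longitude spans that × cos φ = 102786.9 m, so Δλ = -151.00 / 102786.9 × 3600 = -5.288″.

Δλ = -5.3″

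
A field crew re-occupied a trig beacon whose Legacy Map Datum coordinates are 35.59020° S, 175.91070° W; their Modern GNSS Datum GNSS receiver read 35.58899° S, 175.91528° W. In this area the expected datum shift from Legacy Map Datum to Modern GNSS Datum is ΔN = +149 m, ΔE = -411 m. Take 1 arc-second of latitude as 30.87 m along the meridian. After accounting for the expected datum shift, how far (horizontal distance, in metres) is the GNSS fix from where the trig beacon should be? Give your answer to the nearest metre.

Observed coordinate differences: Δφ = +0.00121°, Δλ = -0.00458°.
Converting to metres (1° lat = 111132 m, cos φ = 0.813200): observed ΔN = 134.5 m, observed ΔE = -413.9 m.
Subtracting the expected shift leaves a residual of 134.5 − (149) = -14.5 m north and -413.9 − (-411) = -2.9 m east.
Residual distance = √((-14.5)² + (-2.9)²) = 14.8 m.

15 m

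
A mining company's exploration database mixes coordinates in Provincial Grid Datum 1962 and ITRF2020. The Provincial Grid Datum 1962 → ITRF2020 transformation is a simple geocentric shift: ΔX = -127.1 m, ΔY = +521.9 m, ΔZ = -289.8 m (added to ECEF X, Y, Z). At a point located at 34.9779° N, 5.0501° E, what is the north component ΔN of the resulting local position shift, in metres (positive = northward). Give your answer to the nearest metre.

ΔN = -191 m

The local north axis is (−sin φ cos λ, −sin φ sin λ, cos φ), giving ΔN = 72.579 − 26.336 − 237.454 = -191.21 m.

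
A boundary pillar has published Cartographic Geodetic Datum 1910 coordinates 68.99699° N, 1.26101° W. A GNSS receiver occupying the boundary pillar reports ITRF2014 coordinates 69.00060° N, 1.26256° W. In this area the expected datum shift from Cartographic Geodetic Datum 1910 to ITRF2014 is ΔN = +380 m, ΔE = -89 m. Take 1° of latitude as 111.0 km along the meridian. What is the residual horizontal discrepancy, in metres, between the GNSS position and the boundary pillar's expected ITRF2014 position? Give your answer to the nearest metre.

34 m

Observed coordinate differences: Δφ = +0.00361°, Δλ = -0.00155°.
Converting to metres (1° lat = 111000 m, cos φ = 0.358417): observed ΔN = 400.7 m, observed ΔE = -61.7 m.
Subtracting the expected shift leaves a residual of 400.7 − (380) = 20.7 m north and -61.7 − (-89) = 27.3 m east.
Residual distance = √(20.7² + 27.3²) = 34.3 m.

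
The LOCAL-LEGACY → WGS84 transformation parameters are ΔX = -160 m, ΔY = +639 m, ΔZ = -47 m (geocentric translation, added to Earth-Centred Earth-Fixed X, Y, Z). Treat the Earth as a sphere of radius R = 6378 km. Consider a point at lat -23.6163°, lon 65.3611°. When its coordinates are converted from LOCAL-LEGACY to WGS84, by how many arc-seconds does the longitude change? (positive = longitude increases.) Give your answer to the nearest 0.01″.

Δλ = 14.54″

sin φ = -0.400610, cos φ = 0.916249, sin λ = 0.908953, cos λ = 0.416898.
East component: ΔE = −sin λ·ΔX + cos λ·ΔY = −(0.908953)(-160) + (0.416898)(639) = 411.83 m.
1° of latitude spans πR/180 = 111317 m; at latitude φ, 1° of longitude spans that × cos φ = 101994.2 m, so Δλ = 411.83 / 101994.2 × 3600 = 14.536″.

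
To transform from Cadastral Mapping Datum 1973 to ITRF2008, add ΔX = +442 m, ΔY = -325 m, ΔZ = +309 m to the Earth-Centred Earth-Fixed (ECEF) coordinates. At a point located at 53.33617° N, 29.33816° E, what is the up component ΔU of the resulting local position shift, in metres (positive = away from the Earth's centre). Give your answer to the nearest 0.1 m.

At φ = 53.33617°, λ = 29.33816°: sin φ = 0.802153, cos φ = 0.597119, sin λ = 0.489963, cos λ = 0.871743.
ΔU = cos φ cos λ·ΔX + cos φ sin λ·ΔY + sin φ·ΔZ = (0.597119)(0.871743)(442) + (0.597119)(0.489963)(-325) + (0.802153)(309) = 382.86 m.

ΔU = 382.9 m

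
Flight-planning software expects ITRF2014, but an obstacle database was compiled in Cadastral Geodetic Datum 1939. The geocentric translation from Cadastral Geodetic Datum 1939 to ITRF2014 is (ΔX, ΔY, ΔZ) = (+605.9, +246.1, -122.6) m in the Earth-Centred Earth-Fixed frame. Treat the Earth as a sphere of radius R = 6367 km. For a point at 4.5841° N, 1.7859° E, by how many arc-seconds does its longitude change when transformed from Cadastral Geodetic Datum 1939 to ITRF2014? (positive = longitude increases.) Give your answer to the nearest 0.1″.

sin φ = 0.079922, cos φ = 0.996801, sin λ = 0.031165, cos λ = 0.999514.
East component: ΔE = −sin λ·ΔX + cos λ·ΔY = −(0.031165)(605.9) + (0.999514)(246.1) = 227.10 m.
1° of latitude spans πR/180 = 111125 m; at latitude φ, 1° of longitude spans that × cos φ = 110769.6 m, so Δλ = 227.10 / 110769.6 × 3600 = 7.381″.

Δλ = 7.4″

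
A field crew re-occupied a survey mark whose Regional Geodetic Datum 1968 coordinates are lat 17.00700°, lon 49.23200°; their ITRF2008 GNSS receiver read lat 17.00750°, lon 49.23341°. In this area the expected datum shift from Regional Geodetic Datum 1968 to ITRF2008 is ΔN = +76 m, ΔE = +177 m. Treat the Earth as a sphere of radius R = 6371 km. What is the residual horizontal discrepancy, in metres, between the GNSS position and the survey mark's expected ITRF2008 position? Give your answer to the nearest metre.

34 m

Observed coordinate differences: Δφ = +0.00050°, Δλ = +0.00141°.
Converting to metres (1° lat = 111195 m, cos φ = 0.956269): observed ΔN = 55.6 m, observed ΔE = 149.9 m.
Subtracting the expected shift leaves a residual of 55.6 − (76) = -20.4 m north and 149.9 − (177) = -27.1 m east.
Residual distance = √((-20.4)² + (-27.1)²) = 33.9 m.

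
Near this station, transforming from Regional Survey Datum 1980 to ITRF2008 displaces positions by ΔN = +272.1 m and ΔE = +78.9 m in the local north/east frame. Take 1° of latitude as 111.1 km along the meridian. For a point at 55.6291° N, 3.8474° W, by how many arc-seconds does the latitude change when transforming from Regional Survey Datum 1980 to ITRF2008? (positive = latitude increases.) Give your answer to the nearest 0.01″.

Δφ = 8.82″

1° of latitude = 111.1 km, so Δφ = 272.1 / 111100 = 0.0024491° = 8.817″.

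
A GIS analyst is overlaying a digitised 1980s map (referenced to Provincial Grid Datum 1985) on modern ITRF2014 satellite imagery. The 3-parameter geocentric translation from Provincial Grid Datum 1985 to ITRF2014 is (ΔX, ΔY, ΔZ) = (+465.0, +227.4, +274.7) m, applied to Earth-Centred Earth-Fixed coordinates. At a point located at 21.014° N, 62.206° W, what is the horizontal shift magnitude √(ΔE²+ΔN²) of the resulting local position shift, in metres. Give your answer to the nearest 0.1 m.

575.0 m

The local east axis at (φ, λ) is (−sin λ, cos λ, 0), so ΔE = −sin(-62.206°)·465.0 + cos(-62.206°)·227.4 = 517.39 m.
The local north axis is (−sin φ cos λ, −sin φ sin λ, cos φ), giving ΔN = -77.753 + 72.137 + 256.430 = 250.81 m.
Horizontal magnitude = √(ΔE² + ΔN²) = √(517.39² + 250.81²) = 574.98 m.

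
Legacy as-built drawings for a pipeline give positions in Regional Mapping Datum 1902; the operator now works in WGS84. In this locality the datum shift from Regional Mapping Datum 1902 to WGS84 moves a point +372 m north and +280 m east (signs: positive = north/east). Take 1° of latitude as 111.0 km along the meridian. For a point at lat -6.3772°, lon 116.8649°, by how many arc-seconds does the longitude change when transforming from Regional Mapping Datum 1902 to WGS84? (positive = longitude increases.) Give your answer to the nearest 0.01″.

At latitude -6.3772°, cos φ = 0.993812.
1° of longitude at this latitude = 111.0 × cos φ = 110.31 km, so Δλ = 280.0 / 110313.2 = 0.0025382° = 9.138″.

Δλ = 9.14″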